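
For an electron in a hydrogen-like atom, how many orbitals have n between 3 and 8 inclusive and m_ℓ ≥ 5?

10

Count contributing orbitals for each principal shell:
n=6 → 1; n=7 → 3; n=8 → 6.
Total orbitals: 1 + 3 + 6 = 10.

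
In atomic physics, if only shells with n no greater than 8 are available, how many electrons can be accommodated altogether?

Total orbitals = 1² + 2² + 3² + 4² + 5² + 6² + 7² + 8² = 204. Doubling for spin gives 408 electrons.

408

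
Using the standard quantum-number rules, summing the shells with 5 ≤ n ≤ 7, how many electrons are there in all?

Shell n has n² orbitals: 5²=25 + 6²=36 + 7²=49 = 110 orbitals.
Two spin states per orbital: 2 × 110 = 220 electrons.

220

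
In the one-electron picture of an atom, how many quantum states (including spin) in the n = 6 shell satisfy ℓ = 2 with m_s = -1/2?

5

For n = 6, ℓ ranges over 0 … 5.
Per ℓ-value: ℓ=2 → 5.
Orbitals: 5. With m_s fixed to a single value there is one state per orbital, giving 5 states.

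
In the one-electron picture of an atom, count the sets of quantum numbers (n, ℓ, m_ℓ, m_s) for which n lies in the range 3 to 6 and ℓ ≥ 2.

140

Work shell by shell — for each n, count the (ℓ, m_ℓ) pairs that satisfy ℓ ≥ 2:
n=3 → 5; n=4 → 12; n=5 → 21; n=6 → 32.
Orbitals: 5 + 12 + 21 + 32 = 70. Including both spin states (m_s = ±1/2) gives 2 × 70 = 140 states.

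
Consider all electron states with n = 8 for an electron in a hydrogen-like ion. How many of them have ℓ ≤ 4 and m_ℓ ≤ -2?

12

Per ℓ-value: ℓ=2 → 1; ℓ=3 → 2; ℓ=4 → 3.
Orbitals: 1 + 2 + 3 = 6. Each orbital carries two spin states, so 6 × 2 = 12 states.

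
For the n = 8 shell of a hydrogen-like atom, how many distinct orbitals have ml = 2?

Go through l = 0, …, 7 (the values permitted for n = 8).
Per l-value: l=2 → 1; l=3 → 1; l=4 → 1; l=5 → 1; l=6 → 1; l=7 → 1.
Total orbitals: 1 + 1 + 1 + 1 + 1 + 1 = 6.

6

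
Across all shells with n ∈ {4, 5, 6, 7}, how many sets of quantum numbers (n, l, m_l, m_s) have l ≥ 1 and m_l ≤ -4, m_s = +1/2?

Go shell by shell, enumerating (l, m_l) with l ≥ 1 and m_l ≤ -4:
n=5 → 1; n=6 → 3; n=7 → 6.
Orbitals: 1 + 3 + 6 = 10. With m_s fixed to +1/2 there is one state per orbital, so 10 states.

10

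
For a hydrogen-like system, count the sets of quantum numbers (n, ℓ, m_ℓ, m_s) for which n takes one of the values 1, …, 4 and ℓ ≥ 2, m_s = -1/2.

17

Work shell by shell — for each n, count the (ℓ, m_ℓ) pairs that satisfy ℓ ≥ 2:
n=3 → 5; n=4 → 12.
Orbitals: 5 + 12 = 17. With m_s fixed to -1/2 there is one state per orbital, so 17 states.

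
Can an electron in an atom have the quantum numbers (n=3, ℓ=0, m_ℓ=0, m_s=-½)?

n = 3 is a positive integer. ℓ = 0 satisfies 0 ≤ ℓ ≤ n−1 = 2. m_ℓ = 0 lies in the range −ℓ … +ℓ (here 0). m_s = -1/2 is one of ±1/2.
All four constraints are satisfied.

Valid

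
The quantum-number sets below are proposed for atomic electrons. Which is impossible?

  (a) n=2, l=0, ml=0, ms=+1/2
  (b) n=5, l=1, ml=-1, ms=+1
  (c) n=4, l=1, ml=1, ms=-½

(b) has ms = +1, but an electron's spin must be ±1/2.
The remaining sets (a), (c) satisfy all four rules.

(b)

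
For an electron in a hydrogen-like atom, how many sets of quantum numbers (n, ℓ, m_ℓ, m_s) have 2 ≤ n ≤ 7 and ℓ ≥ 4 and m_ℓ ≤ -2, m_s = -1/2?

22

Go shell by shell, enumerating (ℓ, m_ℓ) with ℓ ≥ 4 and m_ℓ ≤ -2:
n=5 → 3; n=6 → 7; n=7 → 12.
Orbitals: 3 + 7 + 12 = 22. With m_s fixed to -1/2 there is one state per orbital, so 22 states.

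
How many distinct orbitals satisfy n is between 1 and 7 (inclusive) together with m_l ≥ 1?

Per-shell orbital counts meeting the constraint:
n=2 → 1; n=3 → 3; n=4 → 6; n=5 → 10; n=6 → 15; n=7 → 21.
Total orbitals: 1 + 3 + 6 + 10 + 15 + 21 = 56.

56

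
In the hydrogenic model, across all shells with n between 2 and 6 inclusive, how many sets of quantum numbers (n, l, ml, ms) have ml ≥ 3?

Go shell by shell, enumerating (l, ml) with ml ≥ 3:
n=4 → 1; n=5 → 3; n=6 → 6.
Orbitals: 1 + 3 + 6 = 10. Including both spin states (ms = ±1/2) gives 2 × 10 = 20 states.

20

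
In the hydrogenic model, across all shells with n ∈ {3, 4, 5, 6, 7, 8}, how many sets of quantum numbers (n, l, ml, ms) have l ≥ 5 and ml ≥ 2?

56

Work shell by shell — for each n, count the (l, ml) pairs that satisfy l ≥ 5 and ml ≥ 2:
n=6 → 4; n=7 → 9; n=8 → 15.
Orbitals: 4 + 9 + 15 = 28. Including both spin states (ms = ±1/2) gives 2 × 28 = 56 states.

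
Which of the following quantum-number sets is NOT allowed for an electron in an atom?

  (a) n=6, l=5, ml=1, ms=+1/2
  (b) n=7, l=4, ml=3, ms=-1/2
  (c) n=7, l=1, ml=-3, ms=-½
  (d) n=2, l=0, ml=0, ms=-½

(c)

(c) has |ml| = 3 > l = 1, violating −l ≤ ml ≤ l.
The remaining sets (a), (b), (d) satisfy all four rules.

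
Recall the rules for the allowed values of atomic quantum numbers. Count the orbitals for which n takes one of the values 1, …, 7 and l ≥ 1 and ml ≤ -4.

Go shell by shell, enumerating (l, ml) with l ≥ 1 and ml ≤ -4:
n=5 → 1; n=6 → 3; n=7 → 6.
Total orbitals: 1 + 3 + 6 = 10.

10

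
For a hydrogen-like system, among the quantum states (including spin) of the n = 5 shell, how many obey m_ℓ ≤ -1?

20

For n = 5, ℓ ranges over 0 … 4.
Per ℓ-value: ℓ=1 → 1; ℓ=2 → 2; ℓ=3 → 3; ℓ=4 → 4.
Orbitals: 1 + 2 + 3 + 4 = 10. Each orbital carries two spin states, so 10 × 2 = 20 states.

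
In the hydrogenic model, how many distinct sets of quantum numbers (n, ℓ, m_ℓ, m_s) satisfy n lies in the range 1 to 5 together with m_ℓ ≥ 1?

40

Work shell by shell — for each n, count the (ℓ, m_ℓ) pairs that satisfy m_ℓ ≥ 1:
n=2 → 1; n=3 → 3; n=4 → 6; n=5 → 10.
Orbitals: 1 + 3 + 6 + 10 = 20. Including both spin states (m_s = ±1/2) gives 2 × 20 = 40 states.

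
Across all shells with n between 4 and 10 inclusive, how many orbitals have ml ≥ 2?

119

Count contributing orbitals for each principal shell:
n=4 → 3; n=5 → 6; n=6 → 10; n=7 → 15; n=8 → 21; n=9 → 28; n=10 → 36.
Total orbitals: 3 + 6 + 10 + 15 + 21 + 28 + 36 = 119.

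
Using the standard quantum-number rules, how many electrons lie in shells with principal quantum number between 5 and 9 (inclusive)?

510

Shell n has n² orbitals: 5²=25 + 6²=36 + 7²=49 + 8²=64 + 9²=81 = 255 orbitals.
Two spin states per orbital: 2 × 255 = 510 electrons.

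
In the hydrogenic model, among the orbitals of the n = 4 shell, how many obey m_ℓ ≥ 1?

6

The n = 4 shell has ℓ = 0 through 3; check each.
The (ℓ, m_ℓ) pairs meeting m_ℓ ≥ 1 give: ℓ=1 → 1; ℓ=2 → 2; ℓ=3 → 3.
Total orbitals: 1 + 2 + 3 = 6.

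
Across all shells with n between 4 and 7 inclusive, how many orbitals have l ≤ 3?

64

Go shell by shell, enumerating (l, ml) with l ≤ 3:
n=4 → 16; n=5 → 16; n=6 → 16; n=7 → 16.
Total orbitals: 16 + 16 + 16 + 16 = 64.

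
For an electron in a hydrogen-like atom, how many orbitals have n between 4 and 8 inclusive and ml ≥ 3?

35

Count contributing orbitals for each principal shell:
n=4 → 1; n=5 → 3; n=6 → 6; n=7 → 10; n=8 → 15.
Total orbitals: 1 + 3 + 6 + 10 + 15 = 35.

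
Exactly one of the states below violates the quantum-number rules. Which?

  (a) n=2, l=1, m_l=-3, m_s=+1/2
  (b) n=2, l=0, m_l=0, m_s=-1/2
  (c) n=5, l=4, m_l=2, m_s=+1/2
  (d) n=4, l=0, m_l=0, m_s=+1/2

(a)

(a) has |m_l| = 3 > l = 1, violating −l ≤ m_l ≤ l.
The remaining sets (b), (c), (d) satisfy all four rules.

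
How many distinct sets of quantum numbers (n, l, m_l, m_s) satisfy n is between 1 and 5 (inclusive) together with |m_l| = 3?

Count contributing orbitals for each principal shell:
n=4 → 2; n=5 → 4.
Orbitals: 2 + 4 = 6. Including both spin states (m_s = ±1/2) gives 2 × 6 = 12 states.

12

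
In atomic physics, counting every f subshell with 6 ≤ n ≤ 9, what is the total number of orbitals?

An f subshell (ℓ = 3) exists for every n ≥ 4, so shells n = 6, 7, 8, 9 each contribute one — 4 subshells.
Since each f subshell has 2·3+1 = 7 orbitals, the total is 4 × 7 = 28.

28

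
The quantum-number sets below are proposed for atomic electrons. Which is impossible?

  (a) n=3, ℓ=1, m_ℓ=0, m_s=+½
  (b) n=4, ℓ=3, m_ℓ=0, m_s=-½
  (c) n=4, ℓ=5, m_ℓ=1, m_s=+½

(c) has ℓ = 5 ≥ n = 4, violating 0 ≤ ℓ ≤ n−1.
The remaining sets (a), (b) satisfy all four rules.

(c)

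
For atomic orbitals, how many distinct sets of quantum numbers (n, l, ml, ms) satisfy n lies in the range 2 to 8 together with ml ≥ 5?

20

Per-shell orbital counts meeting the constraint:
n=6 → 1; n=7 → 3; n=8 → 6.
Orbitals: 1 + 3 + 6 = 10. Including both spin states (ms = ±1/2) gives 2 × 10 = 20 states.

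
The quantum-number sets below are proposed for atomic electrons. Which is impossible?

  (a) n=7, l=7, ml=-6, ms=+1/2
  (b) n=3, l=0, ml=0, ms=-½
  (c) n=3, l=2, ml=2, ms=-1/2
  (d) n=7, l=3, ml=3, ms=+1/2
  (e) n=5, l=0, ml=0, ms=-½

(a) has l = 7 ≥ n = 7, violating 0 ≤ l ≤ n−1.
The remaining sets (b), (c), (d), (e) satisfy all four rules.

(a)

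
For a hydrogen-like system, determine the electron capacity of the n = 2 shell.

A shell holds 2n² electrons: 2 × 2² = 2 × 4 = 8.

8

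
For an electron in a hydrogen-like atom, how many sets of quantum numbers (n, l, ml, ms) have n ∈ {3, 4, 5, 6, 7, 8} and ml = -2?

42

Treat each shell separately and count matching orbitals:
n=3 → 1; n=4 → 2; n=5 → 3; n=6 → 4; n=7 → 5; n=8 → 6.
Orbitals: 1 + 2 + 3 + 4 + 5 + 6 = 21. Including both spin states (ms = ±1/2) gives 2 × 21 = 42 states.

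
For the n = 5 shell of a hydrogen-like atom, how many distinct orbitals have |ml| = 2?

6

Go through l = 0, …, 4 (the values permitted for n = 5).
Per l-value: l=2 → 2; l=3 → 2; l=4 → 2.
Total orbitals: 2 + 2 + 2 = 6.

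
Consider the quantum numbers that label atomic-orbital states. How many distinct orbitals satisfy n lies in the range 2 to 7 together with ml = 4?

For each n in the range, tally the orbitals obeying ml = 4:
n=5 → 1; n=6 → 2; n=7 → 3.
Total orbitals: 1 + 2 + 3 = 6.

6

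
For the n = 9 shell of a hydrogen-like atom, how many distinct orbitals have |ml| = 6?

6

The n = 9 shell has l = 0 through 8; check each.
Orbitals with |ml| = 6, by l: l=6 → 2; l=7 → 2; l=8 → 2.
Total orbitals: 2 + 2 + 2 = 6.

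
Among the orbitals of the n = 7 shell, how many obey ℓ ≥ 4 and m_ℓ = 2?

Go through ℓ = 0, …, 6 (the values permitted for n = 7).
The (ℓ, m_ℓ) pairs meeting ℓ ≥ 4 and m_ℓ = 2 give: ℓ=4 → 1; ℓ=5 → 1; ℓ=6 → 1.
Total orbitals: 1 + 1 + 1 = 3.

3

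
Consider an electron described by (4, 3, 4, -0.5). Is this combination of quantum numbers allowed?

No

The magnetic quantum number must satisfy −l ≤ m_l ≤ l. With l = 3, m_l can only be -3, -2, -1, 0, 1, 2, 3, so m_l = 4 is forbidden.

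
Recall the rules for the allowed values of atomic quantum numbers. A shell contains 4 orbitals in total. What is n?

n = 2

n² = 4 ⇒ n = 2.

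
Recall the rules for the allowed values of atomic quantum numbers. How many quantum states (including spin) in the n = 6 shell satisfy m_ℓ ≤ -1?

30

Go through ℓ = 0, …, 5 (the values permitted for n = 6).
Per ℓ-value: ℓ=1 → 1; ℓ=2 → 2; ℓ=3 → 3; ℓ=4 → 4; ℓ=5 → 5.
Orbitals: 1 + 2 + 3 + 4 + 5 = 15. Each orbital carries two spin states, so 15 × 2 = 30 states.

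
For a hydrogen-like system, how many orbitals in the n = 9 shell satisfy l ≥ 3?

Contributions: l=3 → 7; l=4 → 9; l=5 → 11; l=6 → 13; l=7 → 15; l=8 → 17.
Total orbitals: 7 + 9 + 11 + 13 + 15 + 17 = 72.

72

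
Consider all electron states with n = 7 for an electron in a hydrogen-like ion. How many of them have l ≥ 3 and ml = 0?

8

Go through l = 0, …, 6 (the values permitted for n = 7).
Per l-value: l=3 → 1; l=4 → 1; l=5 → 1; l=6 → 1.
Orbitals: 1 + 1 + 1 + 1 = 4. Each orbital carries two spin states, so 4 × 2 = 8 states.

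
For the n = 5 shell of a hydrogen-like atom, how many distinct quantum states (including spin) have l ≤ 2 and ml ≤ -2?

2

The n = 5 shell has l = 0 through 4; check each.
Orbitals with l ≤ 2 and ml ≤ -2, by l: l=2 → 1.
Orbitals: 1. Each orbital carries two spin states, so 1 × 2 = 2 states.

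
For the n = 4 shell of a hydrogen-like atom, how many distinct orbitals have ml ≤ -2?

3

Go through l = 0, …, 3 (the values permitted for n = 4).
The (l, ml) pairs meeting ml ≤ -2 give: l=2 → 1; l=3 → 2.
Total orbitals: 1 + 2 = 3.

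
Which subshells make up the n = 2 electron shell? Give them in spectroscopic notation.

For n = 2, l runs from 0 to 1. In spectroscopic notation l = 0,1,2,… ↔ s,p,d,f,g,h,i, so the subshells are 2s, 2p.

2s, 2p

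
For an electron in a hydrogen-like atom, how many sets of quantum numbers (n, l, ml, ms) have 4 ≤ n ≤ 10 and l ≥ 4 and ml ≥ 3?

Per-shell orbital counts meeting the constraint:
n=5 → 2; n=6 → 5; n=7 → 9; n=8 → 14; n=9 → 20; n=10 → 27.
Orbitals: 2 + 5 + 9 + 14 + 20 + 27 = 77. Including both spin states (ms = ±1/2) gives 2 × 77 = 154 states.

154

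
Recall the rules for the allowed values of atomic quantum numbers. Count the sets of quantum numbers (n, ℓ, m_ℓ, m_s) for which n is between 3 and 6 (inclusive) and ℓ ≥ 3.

For each n in the range, tally the orbitals obeying ℓ ≥ 3:
n=4 → 7; n=5 → 16; n=6 → 27.
Orbitals: 7 + 16 + 27 = 50. Including both spin states (m_s = ±1/2) gives 2 × 50 = 100 states.

100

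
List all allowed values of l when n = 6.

0, 1, 2, 3, 4, 5

l is an integer with 0 ≤ l ≤ n−1, so for n = 6: l = 0, 1, 2, 3, 4, 5.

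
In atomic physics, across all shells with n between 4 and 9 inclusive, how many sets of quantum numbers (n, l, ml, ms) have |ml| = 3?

For each n in the range, tally the orbitals obeying |ml| = 3:
n=4 → 2; n=5 → 4; n=6 → 6; n=7 → 8; n=8 → 10; n=9 → 12.
Orbitals: 2 + 4 + 6 + 8 + 10 + 12 = 42. Including both spin states (ms = ±1/2) gives 2 × 42 = 84 states.

84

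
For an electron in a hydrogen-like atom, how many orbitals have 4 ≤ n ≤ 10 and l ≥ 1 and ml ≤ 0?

203

Per-shell orbital counts meeting the constraint:
n=4 → 9; n=5 → 14; n=6 → 20; n=7 → 27; n=8 → 35; n=9 → 44; n=10 → 54.
Total orbitals: 9 + 14 + 20 + 27 + 35 + 44 + 54 = 203.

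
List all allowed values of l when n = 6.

l is an integer with 0 ≤ l ≤ n−1, so for n = 6: l = 0, 1, 2, 3, 4, 5.

0, 1, 2, 3, 4, 5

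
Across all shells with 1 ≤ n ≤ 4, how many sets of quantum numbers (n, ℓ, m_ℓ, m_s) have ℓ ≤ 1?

Work shell by shell — for each n, count the (ℓ, m_ℓ) pairs that satisfy ℓ ≤ 1:
n=1 → 1; n=2 → 4; n=3 → 4; n=4 → 4.
Orbitals: 1 + 4 + 4 + 4 = 13. Including both spin states (m_s = ±1/2) gives 2 × 13 = 26 states.

26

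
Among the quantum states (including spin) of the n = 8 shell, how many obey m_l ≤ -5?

For n = 8, l ranges over 0 … 7.
Orbitals with m_l ≤ -5, by l: l=5 → 1; l=6 → 2; l=7 → 3.
Orbitals: 1 + 2 + 3 = 6. Each orbital carries two spin states, so 6 × 2 = 12 states.

12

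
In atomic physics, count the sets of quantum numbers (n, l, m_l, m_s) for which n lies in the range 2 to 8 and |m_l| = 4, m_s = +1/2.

Count contributing orbitals for each principal shell:
n=5 → 2; n=6 → 4; n=7 → 6; n=8 → 8.
Orbitals: 2 + 4 + 6 + 8 = 20. With m_s fixed to +1/2 there is one state per orbital, so 20 states.

20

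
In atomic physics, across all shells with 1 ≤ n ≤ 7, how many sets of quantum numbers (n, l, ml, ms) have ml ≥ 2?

70

Per-shell orbital counts meeting the constraint:
n=3 → 1; n=4 → 3; n=5 → 6; n=6 → 10; n=7 → 15.
Orbitals: 1 + 3 + 6 + 10 + 15 = 35. Including both spin states (ms = ±1/2) gives 2 × 35 = 70 states.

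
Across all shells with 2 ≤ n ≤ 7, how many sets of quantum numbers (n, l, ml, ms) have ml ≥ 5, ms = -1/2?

4

Treat each shell separately and count matching orbitals:
n=6 → 1; n=7 → 3.
Orbitals: 1 + 3 = 4. With ms fixed to -1/2 there is one state per orbital, so 4 states.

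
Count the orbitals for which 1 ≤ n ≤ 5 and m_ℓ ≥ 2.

Per-shell orbital counts meeting the constraint:
n=3 → 1; n=4 → 3; n=5 → 6.
Total orbitals: 1 + 3 + 6 = 10.

10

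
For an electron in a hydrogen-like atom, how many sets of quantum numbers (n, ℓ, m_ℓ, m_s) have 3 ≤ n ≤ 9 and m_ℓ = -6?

12

Work shell by shell — for each n, count the (ℓ, m_ℓ) pairs that satisfy m_ℓ = -6:
n=7 → 1; n=8 → 2; n=9 → 3.
Orbitals: 1 + 2 + 3 = 6. Including both spin states (m_s = ±1/2) gives 2 × 6 = 12 states.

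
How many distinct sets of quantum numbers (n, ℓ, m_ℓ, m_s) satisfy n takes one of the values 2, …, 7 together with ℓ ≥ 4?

Go shell by shell, enumerating (ℓ, m_ℓ) with ℓ ≥ 4:
n=5 → 9; n=6 → 20; n=7 → 33.
Orbitals: 9 + 20 + 33 = 62. Including both spin states (m_s = ±1/2) gives 2 × 62 = 124 states.

124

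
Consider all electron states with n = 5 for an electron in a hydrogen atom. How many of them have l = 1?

6

Orbitals with l = 1, by l: l=1 → 3.
Orbitals: 3. Each orbital carries two spin states, so 3 × 2 = 6 states.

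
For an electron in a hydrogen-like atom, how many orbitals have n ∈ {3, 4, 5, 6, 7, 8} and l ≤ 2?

54

Per-shell orbital counts meeting the constraint:
n=3 → 9; n=4 → 9; n=5 → 9; n=6 → 9; n=7 → 9; n=8 → 9.
Total orbitals: 9 + 9 + 9 + 9 + 9 + 9 = 54.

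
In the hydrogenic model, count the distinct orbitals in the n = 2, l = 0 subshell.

A subshell has 2l+1 orbitals; with l = 0, that's 1.

1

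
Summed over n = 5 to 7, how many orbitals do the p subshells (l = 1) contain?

A p subshell (l = 1) exists for every n ≥ 2, so shells n = 5, 6, 7 each contribute one — 3 subshells.
Since each p subshell has 2·1+1 = 3 orbitals, the total is 3 × 3 = 9.

9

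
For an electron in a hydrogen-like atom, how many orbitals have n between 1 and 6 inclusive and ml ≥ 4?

Go shell by shell, enumerating (l, ml) with ml ≥ 4:
n=5 → 1; n=6 → 3.
Total orbitals: 1 + 3 = 4.

4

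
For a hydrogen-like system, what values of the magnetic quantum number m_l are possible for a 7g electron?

-4, -3, -2, -1, 0, 1, 2, 3, 4

The 7g subshell has l = 4, and m_l takes every integer from −l to +l. With l = 4 that gives the 9 values -4, -3, -2, -1, 0, 1, 2, 3, 4.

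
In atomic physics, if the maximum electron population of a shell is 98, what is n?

n = 7

2n² = 98 ⇒ n² = 49 ⇒ n = 7.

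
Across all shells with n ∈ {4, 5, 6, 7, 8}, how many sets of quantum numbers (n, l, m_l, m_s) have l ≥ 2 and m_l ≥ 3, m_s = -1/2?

Count contributing orbitals for each principal shell:
n=4 → 1; n=5 → 3; n=6 → 6; n=7 → 10; n=8 → 15.
Orbitals: 1 + 3 + 6 + 10 + 15 = 35. With m_s fixed to -1/2 there is one state per orbital, so 35 states.

35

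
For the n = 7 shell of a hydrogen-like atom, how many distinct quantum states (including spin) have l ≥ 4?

With n = 7 the allowed l are 0, 1, …, 6.
Per l-value: l=4 → 9; l=5 → 11; l=6 → 13.
Orbitals: 9 + 11 + 13 = 33. Each orbital carries two spin states, so 33 × 2 = 66 states.

66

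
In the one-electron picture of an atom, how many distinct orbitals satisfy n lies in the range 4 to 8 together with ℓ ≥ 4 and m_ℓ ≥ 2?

Count contributing orbitals for each principal shell:
n=5 → 3; n=6 → 7; n=7 → 12; n=8 → 18.
Total orbitals: 3 + 7 + 12 + 18 = 40.

40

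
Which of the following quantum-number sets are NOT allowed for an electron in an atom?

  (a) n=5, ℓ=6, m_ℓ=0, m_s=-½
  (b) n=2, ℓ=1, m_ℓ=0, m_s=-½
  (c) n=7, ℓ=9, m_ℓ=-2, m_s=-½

(a) has ℓ = 6 ≥ n = 5, violating 0 ≤ ℓ ≤ n−1.
(c) has ℓ = 9 ≥ n = 7, violating 0 ≤ ℓ ≤ n−1.
The remaining set (b) satisfies all four rules.

(a) and (c)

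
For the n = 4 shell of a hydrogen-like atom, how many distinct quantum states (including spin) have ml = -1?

6

The (l, ml) pairs meeting ml = -1 give: l=1 → 1; l=2 → 1; l=3 → 1.
Orbitals: 1 + 1 + 1 = 3. Each orbital carries two spin states, so 3 × 2 = 6 states.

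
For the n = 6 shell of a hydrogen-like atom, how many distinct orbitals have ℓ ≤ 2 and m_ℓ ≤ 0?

For n = 6, ℓ ranges over 0 … 5.
Orbitals with ℓ ≤ 2 and m_ℓ ≤ 0, by ℓ: ℓ=0 → 1; ℓ=1 → 2; ℓ=2 → 3.
Total orbitals: 1 + 2 + 3 = 6.

6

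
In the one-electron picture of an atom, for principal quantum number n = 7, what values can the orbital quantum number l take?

0, 1, 2, 3, 4, 5, 6

l is an integer with 0 ≤ l ≤ n−1, so for n = 7: l = 0, 1, 2, 3, 4, 5, 6.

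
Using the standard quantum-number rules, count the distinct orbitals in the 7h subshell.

11

A subshell has 2l+1 orbitals; with l = 5, that's 11.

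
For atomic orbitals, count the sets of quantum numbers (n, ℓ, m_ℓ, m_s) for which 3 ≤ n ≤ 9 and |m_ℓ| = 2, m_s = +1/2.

Per-shell orbital counts meeting the constraint:
n=3 → 2; n=4 → 4; n=5 → 6; n=6 → 8; n=7 → 10; n=8 → 12; n=9 → 14.
Orbitals: 2 + 4 + 6 + 8 + 10 + 12 + 14 = 56. With m_s fixed to +1/2 there is one state per orbital, so 56 states.

56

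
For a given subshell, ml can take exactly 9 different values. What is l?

ml ranges over 2l+1 integers, so 2l+1 = 9 ⇒ l = 4.

l = 4 (g)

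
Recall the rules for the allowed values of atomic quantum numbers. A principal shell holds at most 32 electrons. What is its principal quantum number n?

2n² = 32 ⇒ n² = 16 ⇒ n = 4.

n = 4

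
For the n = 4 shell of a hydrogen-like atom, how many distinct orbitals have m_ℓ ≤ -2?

The (ℓ, m_ℓ) pairs meeting m_ℓ ≤ -2 give: ℓ=2 → 1; ℓ=3 → 2.
Total orbitals: 1 + 2 = 3.

3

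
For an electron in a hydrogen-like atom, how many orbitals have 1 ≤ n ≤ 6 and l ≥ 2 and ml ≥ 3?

Work shell by shell — for each n, count the (l, ml) pairs that satisfy l ≥ 2 and ml ≥ 3:
n=4 → 1; n=5 → 3; n=6 → 6.
Total orbitals: 1 + 3 + 6 = 10.

10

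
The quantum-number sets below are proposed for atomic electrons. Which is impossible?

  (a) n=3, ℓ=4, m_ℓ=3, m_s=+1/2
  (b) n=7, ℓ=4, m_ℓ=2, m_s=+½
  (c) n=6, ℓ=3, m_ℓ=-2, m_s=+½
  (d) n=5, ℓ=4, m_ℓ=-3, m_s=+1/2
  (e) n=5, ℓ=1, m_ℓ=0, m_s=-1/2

(a) has ℓ = 4 ≥ n = 3, violating 0 ≤ ℓ ≤ n−1.
The remaining sets (b), (c), (d), (e) satisfy all four rules.

(a)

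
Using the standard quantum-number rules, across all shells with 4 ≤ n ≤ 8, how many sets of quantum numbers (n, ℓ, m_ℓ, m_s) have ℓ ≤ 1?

40

Go shell by shell, enumerating (ℓ, m_ℓ) with ℓ ≤ 1:
n=4 → 4; n=5 → 4; n=6 → 4; n=7 → 4; n=8 → 4.
Orbitals: 4 + 4 + 4 + 4 + 4 = 20. Including both spin states (m_s = ±1/2) gives 2 × 20 = 40 states.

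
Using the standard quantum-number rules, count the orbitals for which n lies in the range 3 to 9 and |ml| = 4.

Treat each shell separately and count matching orbitals:
n=5 → 2; n=6 → 4; n=7 → 6; n=8 → 8; n=9 → 10.
Total orbitals: 2 + 4 + 6 + 8 + 10 = 30.

30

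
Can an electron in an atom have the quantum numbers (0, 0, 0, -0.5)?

The principal quantum number must be a positive integer (n ≥ 1), but here n = 0.

Invalid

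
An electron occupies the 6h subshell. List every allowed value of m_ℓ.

-5, -4, -3, -2, -1, 0, 1, 2, 3, 4, 5

The 6h subshell has ℓ = 5, and m_ℓ takes every integer from −ℓ to +ℓ. With ℓ = 5 that gives the 11 values -5, -4, -3, -2, -1, 0, 1, 2, 3, 4, 5.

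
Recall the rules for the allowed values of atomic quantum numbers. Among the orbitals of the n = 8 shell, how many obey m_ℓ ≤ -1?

Go through ℓ = 0, …, 7 (the values permitted for n = 8).
Orbitals with m_ℓ ≤ -1, by ℓ: ℓ=1 → 1; ℓ=2 → 2; ℓ=3 → 3; ℓ=4 → 4; ℓ=5 → 5; ℓ=6 → 6; ℓ=7 → 7.
Total orbitals: 1 + 2 + 3 + 4 + 5 + 6 + 7 = 28.

28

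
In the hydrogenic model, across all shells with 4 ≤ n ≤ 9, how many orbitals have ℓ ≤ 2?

54

Count contributing orbitals for each principal shell:
n=4 → 9; n=5 → 9; n=6 → 9; n=7 → 9; n=8 → 9; n=9 → 9.
Total orbitals: 9 + 9 + 9 + 9 + 9 + 9 = 54.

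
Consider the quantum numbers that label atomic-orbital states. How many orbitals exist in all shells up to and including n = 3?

Total orbitals = 1² + 2² + 3² = 14.

14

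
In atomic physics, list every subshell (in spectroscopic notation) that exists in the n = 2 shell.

2s, 2p

For n = 2, l runs from 0 to 1. In spectroscopic notation l = 0,1,2,… ↔ s,p,d,f,g,h,i, so the subshells are 2s, 2p.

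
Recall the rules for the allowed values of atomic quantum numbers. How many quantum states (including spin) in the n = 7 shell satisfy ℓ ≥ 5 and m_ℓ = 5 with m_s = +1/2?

For n = 7, ℓ ranges over 0 … 6.
Orbitals with ℓ ≥ 5 and m_ℓ = 5, by ℓ: ℓ=5 → 1; ℓ=6 → 1.
Orbitals: 1 + 1 = 2. With m_s fixed to a single value there is one state per orbital, giving 2 states.

2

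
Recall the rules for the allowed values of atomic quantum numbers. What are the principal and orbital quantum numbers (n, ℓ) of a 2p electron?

n = 2, ℓ = 1

The leading integer gives n = 2; the letter 'p' means ℓ = 1.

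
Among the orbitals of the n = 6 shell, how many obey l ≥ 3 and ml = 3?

3

With n = 6 the allowed l are 0, 1, …, 5.
The (l, ml) pairs meeting l ≥ 3 and ml = 3 give: l=3 → 1; l=4 → 1; l=5 → 1.
Total orbitals: 1 + 1 + 1 = 3.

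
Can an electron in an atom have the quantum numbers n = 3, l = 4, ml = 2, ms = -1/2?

Not allowed

The orbital quantum number must satisfy 0 ≤ l ≤ n−1. With n = 3 the allowed l values are 0, 1, 2, so l = 4 is out of range.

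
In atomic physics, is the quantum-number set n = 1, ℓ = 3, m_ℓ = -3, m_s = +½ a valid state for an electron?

No

The orbital quantum number must satisfy 0 ≤ ℓ ≤ n−1. With n = 1 the allowed ℓ values are 0, so ℓ = 3 is out of range.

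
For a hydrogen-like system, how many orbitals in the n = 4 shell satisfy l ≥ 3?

7

Contributions: l=3 → 7.
Total orbitals: 7.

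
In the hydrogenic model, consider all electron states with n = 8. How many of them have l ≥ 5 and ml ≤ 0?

42

Go through l = 0, …, 7 (the values permitted for n = 8).
Orbitals with l ≥ 5 and ml ≤ 0, by l: l=5 → 6; l=6 → 7; l=7 → 8.
Orbitals: 6 + 7 + 8 = 21. Each orbital carries two spin states, so 21 × 2 = 42 states.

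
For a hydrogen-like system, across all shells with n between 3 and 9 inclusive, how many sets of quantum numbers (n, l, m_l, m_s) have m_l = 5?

20

Count contributing orbitals for each principal shell:
n=6 → 1; n=7 → 2; n=8 → 3; n=9 → 4.
Orbitals: 1 + 2 + 3 + 4 = 10. Including both spin states (m_s = ±1/2) gives 2 × 10 = 20 states.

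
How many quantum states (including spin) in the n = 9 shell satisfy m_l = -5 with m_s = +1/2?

4

The n = 9 shell has l = 0 through 8; check each.
The (l, m_l) pairs meeting m_l = -5 give: l=5 → 1; l=6 → 1; l=7 → 1; l=8 → 1.
Orbitals: 1 + 1 + 1 + 1 = 4. With m_s fixed to a single value there is one state per orbital, giving 4 states.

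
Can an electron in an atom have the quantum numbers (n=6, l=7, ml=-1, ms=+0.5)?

Not allowed

The orbital quantum number must satisfy 0 ≤ l ≤ n−1. With n = 6 the allowed l values are 0, 1, 2, 3, 4, 5, so l = 7 is out of range.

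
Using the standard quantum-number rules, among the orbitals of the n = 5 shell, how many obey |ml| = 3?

4

The n = 5 shell has l = 0 through 4; check each.
Orbitals with |ml| = 3, by l: l=3 → 2; l=4 → 2.
Total orbitals: 2 + 2 = 4.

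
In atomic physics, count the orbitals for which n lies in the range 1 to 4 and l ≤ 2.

23

Per-shell orbital counts meeting the constraint:
n=1 → 1; n=2 → 4; n=3 → 9; n=4 → 9.
Total orbitals: 1 + 4 + 9 + 9 = 23.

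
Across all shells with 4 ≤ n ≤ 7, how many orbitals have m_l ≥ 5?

Work shell by shell — for each n, count the (l, m_l) pairs that satisfy m_l ≥ 5:
n=6 → 1; n=7 → 3.
Total orbitals: 1 + 3 = 4.

4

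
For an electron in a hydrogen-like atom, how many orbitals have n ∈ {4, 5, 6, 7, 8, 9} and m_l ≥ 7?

4

Work shell by shell — for each n, count the (l, m_l) pairs that satisfy m_l ≥ 7:
n=8 → 1; n=9 → 3.
Total orbitals: 1 + 3 = 4.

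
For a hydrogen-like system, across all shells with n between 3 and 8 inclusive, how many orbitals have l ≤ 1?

24

For each n in the range, tally the orbitals obeying l ≤ 1:
n=3 → 4; n=4 → 4; n=5 → 4; n=6 → 4; n=7 → 4; n=8 → 4.
Total orbitals: 4 + 4 + 4 + 4 + 4 + 4 = 24.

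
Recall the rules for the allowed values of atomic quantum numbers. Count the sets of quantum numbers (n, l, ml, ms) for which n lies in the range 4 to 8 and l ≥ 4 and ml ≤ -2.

Work shell by shell — for each n, count the (l, ml) pairs that satisfy l ≥ 4 and ml ≤ -2:
n=5 → 3; n=6 → 7; n=7 → 12; n=8 → 18.
Orbitals: 3 + 7 + 12 + 18 = 40. Including both spin states (ms = ±1/2) gives 2 × 40 = 80 states.

80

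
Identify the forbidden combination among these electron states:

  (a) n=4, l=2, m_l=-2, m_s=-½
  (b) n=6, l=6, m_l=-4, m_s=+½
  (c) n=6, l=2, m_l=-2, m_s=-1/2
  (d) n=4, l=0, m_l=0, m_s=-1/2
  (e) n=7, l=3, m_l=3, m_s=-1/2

(b) has l = 6 ≥ n = 6, violating 0 ≤ l ≤ n−1.
The remaining sets (a), (c), (d), (e) satisfy all four rules.

(b)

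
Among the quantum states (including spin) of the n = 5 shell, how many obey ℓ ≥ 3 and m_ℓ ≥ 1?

Go through ℓ = 0, …, 4 (the values permitted for n = 5).
The (ℓ, m_ℓ) pairs meeting ℓ ≥ 3 and m_ℓ ≥ 1 give: ℓ=3 → 3; ℓ=4 → 4.
Orbitals: 3 + 4 = 7. Each orbital carries two spin states, so 7 × 2 = 14 states.

14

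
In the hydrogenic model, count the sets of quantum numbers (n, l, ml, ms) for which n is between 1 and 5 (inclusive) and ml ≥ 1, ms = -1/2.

20

Treat each shell separately and count matching orbitals:
n=2 → 1; n=3 → 3; n=4 → 6; n=5 → 10.
Orbitals: 1 + 3 + 6 + 10 = 20. With ms fixed to -1/2 there is one state per orbital, so 20 states.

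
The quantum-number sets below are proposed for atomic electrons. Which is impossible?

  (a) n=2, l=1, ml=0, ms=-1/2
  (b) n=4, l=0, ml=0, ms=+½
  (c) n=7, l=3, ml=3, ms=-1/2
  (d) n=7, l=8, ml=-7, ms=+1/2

(d)

(d) has l = 8 ≥ n = 7, violating 0 ≤ l ≤ n−1.
The remaining sets (a), (b), (c) satisfy all four rules.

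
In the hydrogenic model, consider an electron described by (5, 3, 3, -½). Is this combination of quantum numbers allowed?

Yes

n = 5 is a positive integer. l = 3 satisfies 0 ≤ l ≤ n−1 = 4. ml = 3 lies in the range −l … +l (here −3 … 3). ms = -1/2 is one of ±1/2.
All four constraints are satisfied.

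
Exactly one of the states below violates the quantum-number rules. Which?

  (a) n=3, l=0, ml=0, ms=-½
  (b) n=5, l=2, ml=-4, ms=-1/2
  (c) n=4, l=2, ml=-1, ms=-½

(b) has |ml| = 4 > l = 2, violating −l ≤ ml ≤ l.
The remaining sets (a), (c) satisfy all four rules.

(b)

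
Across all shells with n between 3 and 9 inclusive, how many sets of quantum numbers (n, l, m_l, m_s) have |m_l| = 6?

24

Per-shell orbital counts meeting the constraint:
n=7 → 2; n=8 → 4; n=9 → 6.
Orbitals: 2 + 4 + 6 = 12. Including both spin states (m_s = ±1/2) gives 2 × 12 = 24 states.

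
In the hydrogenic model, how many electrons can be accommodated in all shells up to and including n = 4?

Total orbitals = 1² + 2² + 3² + 4² = 30. Doubling for spin gives 60 electrons.

60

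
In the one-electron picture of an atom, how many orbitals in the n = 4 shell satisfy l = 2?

With n = 4 the allowed l are 0, 1, …, 3.
Contributions: l=2 → 5.
Total orbitals: 5.

5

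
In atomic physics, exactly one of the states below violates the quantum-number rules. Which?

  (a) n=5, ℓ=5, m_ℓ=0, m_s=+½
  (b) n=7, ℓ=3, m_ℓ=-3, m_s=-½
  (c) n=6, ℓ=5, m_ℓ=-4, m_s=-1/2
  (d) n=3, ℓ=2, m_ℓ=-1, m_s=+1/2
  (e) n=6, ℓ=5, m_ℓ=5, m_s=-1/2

(a) has ℓ = 5 ≥ n = 5, violating 0 ≤ ℓ ≤ n−1.
The remaining sets (b), (c), (d), (e) satisfy all four rules.

(a)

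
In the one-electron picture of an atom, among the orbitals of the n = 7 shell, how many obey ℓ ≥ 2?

45

Go through ℓ = 0, …, 6 (the values permitted for n = 7).
Contributions: ℓ=2 → 5; ℓ=3 → 7; ℓ=4 → 9; ℓ=5 → 11; ℓ=6 → 13.
Total orbitals: 5 + 7 + 9 + 11 + 13 = 45.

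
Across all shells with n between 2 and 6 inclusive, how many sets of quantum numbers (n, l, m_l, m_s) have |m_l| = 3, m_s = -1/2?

Treat each shell separately and count matching orbitals:
n=4 → 2; n=5 → 4; n=6 → 6.
Orbitals: 2 + 4 + 6 = 12. With m_s fixed to -1/2 there is one state per orbital, so 12 states.

12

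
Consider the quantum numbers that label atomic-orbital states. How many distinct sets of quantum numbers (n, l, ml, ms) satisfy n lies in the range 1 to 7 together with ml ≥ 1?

112

Go shell by shell, enumerating (l, ml) with ml ≥ 1:
n=2 → 1; n=3 → 3; n=4 → 6; n=5 → 10; n=6 → 15; n=7 → 21.
Orbitals: 1 + 3 + 6 + 10 + 15 + 21 = 56. Including both spin states (ms = ±1/2) gives 2 × 56 = 112 states.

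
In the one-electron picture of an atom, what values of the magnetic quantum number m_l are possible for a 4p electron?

-1, 0, 1

The 4p subshell has l = 1, and m_l takes every integer from −l to +l. With l = 1 that gives the 3 values -1, 0, 1.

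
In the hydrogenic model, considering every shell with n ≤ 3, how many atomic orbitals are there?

Total orbitals = 1² + 2² + 3² = 14.

14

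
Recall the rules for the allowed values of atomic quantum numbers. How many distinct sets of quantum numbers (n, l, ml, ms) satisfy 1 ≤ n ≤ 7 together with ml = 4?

Per-shell orbital counts meeting the constraint:
n=5 → 1; n=6 → 2; n=7 → 3.
Orbitals: 1 + 2 + 3 = 6. Including both spin states (ms = ±1/2) gives 2 × 6 = 12 states.

12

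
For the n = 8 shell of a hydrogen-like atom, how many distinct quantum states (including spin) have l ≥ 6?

Go through l = 0, …, 7 (the values permitted for n = 8).
The (l, ml) pairs meeting l ≥ 6 give: l=6 → 13; l=7 → 15.
Orbitals: 13 + 15 = 28. Each orbital carries two spin states, so 28 × 2 = 56 states.

56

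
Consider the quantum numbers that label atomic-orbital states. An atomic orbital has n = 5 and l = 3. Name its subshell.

5f

l = 3 corresponds to the letter 'f', so the subshell is 5f.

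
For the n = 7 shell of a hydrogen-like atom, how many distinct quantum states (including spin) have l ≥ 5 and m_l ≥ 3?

14

The n = 7 shell has l = 0 through 6; check each.
The (l, m_l) pairs meeting l ≥ 5 and m_l ≥ 3 give: l=5 → 3; l=6 → 4.
Orbitals: 3 + 4 = 7. Each orbital carries two spin states, so 7 × 2 = 14 states.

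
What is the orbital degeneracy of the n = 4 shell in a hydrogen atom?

The n = 4 shell contains n² = 4² = 16 orbitals.

16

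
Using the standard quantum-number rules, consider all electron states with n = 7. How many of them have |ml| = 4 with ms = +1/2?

Orbitals with |ml| = 4, by l: l=4 → 2; l=5 → 2; l=6 → 2.
Orbitals: 2 + 2 + 2 = 6. With ms fixed to a single value there is one state per orbital, giving 6 states.

6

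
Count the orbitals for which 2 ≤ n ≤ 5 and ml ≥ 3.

Per-shell orbital counts meeting the constraint:
n=4 → 1; n=5 → 3.
Total orbitals: 1 + 3 = 4.

4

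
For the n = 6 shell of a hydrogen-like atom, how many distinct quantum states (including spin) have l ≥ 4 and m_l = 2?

Per l-value: l=4 → 1; l=5 → 1.
Orbitals: 1 + 1 = 2. Each orbital carries two spin states, so 2 × 2 = 4 states.

4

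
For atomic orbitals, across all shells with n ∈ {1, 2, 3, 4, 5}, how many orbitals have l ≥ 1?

Go shell by shell, enumerating (l, ml) with l ≥ 1:
n=2 → 3; n=3 → 8; n=4 → 15; n=5 → 24.
Total orbitals: 3 + 8 + 15 + 24 = 50.

50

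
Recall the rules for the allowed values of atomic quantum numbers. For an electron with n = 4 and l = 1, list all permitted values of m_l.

m_l takes every integer from −l to +l. With l = 1 that gives the 3 values -1, 0, 1.

-1, 0, 1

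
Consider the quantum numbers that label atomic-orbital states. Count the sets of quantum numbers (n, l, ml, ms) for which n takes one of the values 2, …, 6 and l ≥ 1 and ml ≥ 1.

70

For each n in the range, tally the orbitals obeying l ≥ 1 and ml ≥ 1:
n=2 → 1; n=3 → 3; n=4 → 6; n=5 → 10; n=6 → 15.
Orbitals: 1 + 3 + 6 + 10 + 15 = 35. Including both spin states (ms = ±1/2) gives 2 × 35 = 70 states.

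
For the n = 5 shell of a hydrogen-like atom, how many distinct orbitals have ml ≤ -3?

The n = 5 shell has l = 0 through 4; check each.
Orbitals with ml ≤ -3, by l: l=3 → 1; l=4 → 2.
Total orbitals: 1 + 2 = 3.

3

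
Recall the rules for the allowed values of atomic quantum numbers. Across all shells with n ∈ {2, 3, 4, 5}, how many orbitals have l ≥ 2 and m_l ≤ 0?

22

Go shell by shell, enumerating (l, m_l) with l ≥ 2 and m_l ≤ 0:
n=3 → 3; n=4 → 7; n=5 → 12.
Total orbitals: 3 + 7 + 12 = 22.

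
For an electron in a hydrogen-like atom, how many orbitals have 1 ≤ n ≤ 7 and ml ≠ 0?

Work shell by shell — for each n, count the (l, ml) pairs that satisfy ml ≠ 0:
n=2 → 2; n=3 → 6; n=4 → 12; n=5 → 20; n=6 → 30; n=7 → 42.
Total orbitals: 2 + 6 + 12 + 20 + 30 + 42 = 112.

112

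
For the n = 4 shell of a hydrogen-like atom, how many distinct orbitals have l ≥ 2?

12

The n = 4 shell has l = 0 through 3; check each.
The (l, m_l) pairs meeting l ≥ 2 give: l=2 → 5; l=3 → 7.
Total orbitals: 5 + 7 = 12.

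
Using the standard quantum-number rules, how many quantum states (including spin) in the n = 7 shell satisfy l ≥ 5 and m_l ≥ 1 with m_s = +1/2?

With n = 7 the allowed l are 0, 1, …, 6.
Per l-value: l=5 → 5; l=6 → 6.
Orbitals: 5 + 6 = 11. With m_s fixed to a single value there is one state per orbital, giving 11 states.

11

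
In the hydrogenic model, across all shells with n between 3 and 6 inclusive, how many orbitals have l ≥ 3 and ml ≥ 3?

10

Per-shell orbital counts meeting the constraint:
n=4 → 1; n=5 → 3; n=6 → 6.
Total orbitals: 1 + 3 + 6 = 10.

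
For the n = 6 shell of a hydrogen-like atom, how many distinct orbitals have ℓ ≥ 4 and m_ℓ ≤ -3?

5

Go through ℓ = 0, …, 5 (the values permitted for n = 6).
Orbitals with ℓ ≥ 4 and m_ℓ ≤ -3, by ℓ: ℓ=4 → 2; ℓ=5 → 3.
Total orbitals: 2 + 3 = 5.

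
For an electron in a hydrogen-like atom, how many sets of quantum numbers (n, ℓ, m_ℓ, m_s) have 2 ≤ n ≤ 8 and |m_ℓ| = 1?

112

Treat each shell separately and count matching orbitals:
n=2 → 2; n=3 → 4; n=4 → 6; n=5 → 8; n=6 → 10; n=7 → 12; n=8 → 14.
Orbitals: 2 + 4 + 6 + 8 + 10 + 12 + 14 = 56. Including both spin states (m_s = ±1/2) gives 2 × 56 = 112 states.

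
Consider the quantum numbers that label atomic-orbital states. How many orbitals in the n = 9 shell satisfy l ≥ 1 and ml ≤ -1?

36

For n = 9, l ranges over 0 … 8.
Orbitals with l ≥ 1 and ml ≤ -1, by l: l=1 → 1; l=2 → 2; l=3 → 3; l=4 → 4; l=5 → 5; l=6 → 6; l=7 → 7; l=8 → 8.
Total orbitals: 1 + 2 + 3 + 4 + 5 + 6 + 7 + 8 = 36.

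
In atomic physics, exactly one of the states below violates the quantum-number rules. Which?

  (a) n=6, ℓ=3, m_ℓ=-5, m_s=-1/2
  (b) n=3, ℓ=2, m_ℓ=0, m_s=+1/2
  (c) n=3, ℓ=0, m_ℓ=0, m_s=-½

(a)

(a) has |m_ℓ| = 5 > ℓ = 3, violating −ℓ ≤ m_ℓ ≤ ℓ.
The remaining sets (b), (c) satisfy all four rules.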